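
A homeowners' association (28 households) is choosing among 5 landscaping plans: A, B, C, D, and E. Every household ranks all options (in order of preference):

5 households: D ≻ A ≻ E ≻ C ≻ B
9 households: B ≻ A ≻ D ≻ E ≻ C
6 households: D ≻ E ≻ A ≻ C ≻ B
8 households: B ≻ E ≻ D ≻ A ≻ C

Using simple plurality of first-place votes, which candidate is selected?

First-place votes: A 0, B 17, C 0, D 11, E 0.
B has the most first-place votes.

B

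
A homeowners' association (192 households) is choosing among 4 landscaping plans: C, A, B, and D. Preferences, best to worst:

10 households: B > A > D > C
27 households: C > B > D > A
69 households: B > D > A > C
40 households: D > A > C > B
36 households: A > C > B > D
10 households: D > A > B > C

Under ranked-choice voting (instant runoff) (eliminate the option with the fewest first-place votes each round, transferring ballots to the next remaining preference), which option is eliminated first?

Round 1: C 27, A 36, B 79, D 50. Eliminate C.

C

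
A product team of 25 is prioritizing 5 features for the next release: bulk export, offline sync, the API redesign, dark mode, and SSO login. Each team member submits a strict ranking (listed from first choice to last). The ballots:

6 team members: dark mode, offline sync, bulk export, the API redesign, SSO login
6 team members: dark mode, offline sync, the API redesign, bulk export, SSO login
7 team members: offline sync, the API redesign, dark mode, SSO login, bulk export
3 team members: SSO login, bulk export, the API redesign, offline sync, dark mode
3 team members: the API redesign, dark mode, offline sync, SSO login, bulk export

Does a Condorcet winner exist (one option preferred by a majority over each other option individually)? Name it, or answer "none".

none

Checking pairwise contests:
offline sync beats bulk export 22–3.
dark mode beats offline sync 15–10.
offline sync beats the API redesign 19–6.
the API redesign beats dark mode 13–12.
offline sync beats SSO login 22–3.
Every option loses at least one head-to-head, so there is no Condorcet winner.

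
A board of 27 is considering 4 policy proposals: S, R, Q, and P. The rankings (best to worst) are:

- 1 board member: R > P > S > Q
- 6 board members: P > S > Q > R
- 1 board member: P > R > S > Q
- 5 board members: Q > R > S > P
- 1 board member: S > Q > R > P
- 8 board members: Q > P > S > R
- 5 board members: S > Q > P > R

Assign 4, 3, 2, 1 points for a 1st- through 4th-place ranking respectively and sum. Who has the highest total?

S: 1·2 + 6·3 + 1·2 + 5·2 + 1·4 + 8·2 + 5·4 = 72
R: 1·4 + 6·1 + 1·3 + 5·3 + 1·2 + 8·1 + 5·1 = 43
Q: 1·1 + 6·2 + 1·1 + 5·4 + 1·3 + 8·4 + 5·3 = 84
P: 1·3 + 6·4 + 1·4 + 5·1 + 1·1 + 8·3 + 5·2 = 71
Q has the highest Borda score (84).

Q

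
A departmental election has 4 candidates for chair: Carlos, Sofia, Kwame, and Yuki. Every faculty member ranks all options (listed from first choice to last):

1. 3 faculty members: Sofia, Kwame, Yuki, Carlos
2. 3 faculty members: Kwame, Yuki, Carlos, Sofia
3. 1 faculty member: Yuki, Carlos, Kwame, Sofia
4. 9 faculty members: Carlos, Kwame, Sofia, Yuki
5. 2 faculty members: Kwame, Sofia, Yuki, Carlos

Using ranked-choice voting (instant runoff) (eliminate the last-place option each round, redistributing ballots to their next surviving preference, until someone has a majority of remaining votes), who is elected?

Round 1: Carlos 9, Sofia 3, Kwame 5, Yuki 1. Eliminate Yuki.
Round 2: Carlos 10, Sofia 3, Kwame 5. Carlos has a majority.

Carlos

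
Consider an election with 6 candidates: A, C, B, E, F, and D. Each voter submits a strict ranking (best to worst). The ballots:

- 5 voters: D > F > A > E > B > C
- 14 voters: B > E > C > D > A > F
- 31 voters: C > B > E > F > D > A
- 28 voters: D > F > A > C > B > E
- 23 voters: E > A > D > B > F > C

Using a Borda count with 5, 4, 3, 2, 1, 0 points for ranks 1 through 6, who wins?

A: 5·3 + 14·1 + 31·0 + 28·3 + 23·4 = 205
C: 5·0 + 14·3 + 31·5 + 28·2 + 23·0 = 253
B: 5·1 + 14·5 + 31·4 + 28·1 + 23·2 = 273
E: 5·2 + 14·4 + 31·3 + 28·0 + 23·5 = 274
F: 5·4 + 14·0 + 31·2 + 28·4 + 23·1 = 217
D: 5·5 + 14·2 + 31·1 + 28·5 + 23·3 = 293
D has the highest Borda score (293).

D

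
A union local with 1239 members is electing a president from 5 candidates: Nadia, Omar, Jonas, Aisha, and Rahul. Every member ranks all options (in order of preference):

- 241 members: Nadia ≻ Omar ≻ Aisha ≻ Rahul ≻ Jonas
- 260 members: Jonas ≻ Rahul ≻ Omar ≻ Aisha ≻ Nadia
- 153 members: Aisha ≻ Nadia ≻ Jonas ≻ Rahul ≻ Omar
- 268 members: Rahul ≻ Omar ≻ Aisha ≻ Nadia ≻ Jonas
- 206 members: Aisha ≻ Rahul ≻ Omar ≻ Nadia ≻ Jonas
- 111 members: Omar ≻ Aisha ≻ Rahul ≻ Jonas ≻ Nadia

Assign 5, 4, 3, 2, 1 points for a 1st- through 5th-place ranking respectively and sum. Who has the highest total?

Nadia: 241·5 + 260·1 + 153·4 + 268·2 + 206·2 + 111·1 = 3136
Omar: 241·4 + 260·3 + 153·1 + 268·4 + 206·3 + 111·5 = 4142
Jonas: 241·1 + 260·5 + 153·3 + 268·1 + 206·1 + 111·2 = 2696
Aisha: 241·3 + 260·2 + 153·5 + 268·3 + 206·5 + 111·4 = 4286
Rahul: 241·2 + 260·4 + 153·2 + 268·5 + 206·4 + 111·3 = 4325
Rahul has the highest Borda score (4325).

Rahul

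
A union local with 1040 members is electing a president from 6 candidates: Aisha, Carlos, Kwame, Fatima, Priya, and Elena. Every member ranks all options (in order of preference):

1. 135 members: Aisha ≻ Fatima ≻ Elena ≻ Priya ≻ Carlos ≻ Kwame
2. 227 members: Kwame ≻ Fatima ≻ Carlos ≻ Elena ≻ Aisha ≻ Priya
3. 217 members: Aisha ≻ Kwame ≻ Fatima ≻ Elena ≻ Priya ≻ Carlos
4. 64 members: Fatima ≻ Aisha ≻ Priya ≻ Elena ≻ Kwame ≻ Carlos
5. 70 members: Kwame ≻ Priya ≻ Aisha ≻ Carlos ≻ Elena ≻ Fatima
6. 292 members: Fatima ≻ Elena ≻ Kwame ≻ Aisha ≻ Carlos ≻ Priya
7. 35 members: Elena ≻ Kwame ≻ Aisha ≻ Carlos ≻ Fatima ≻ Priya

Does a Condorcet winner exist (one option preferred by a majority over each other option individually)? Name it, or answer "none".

none

Checking pairwise contests:
Kwame beats Aisha 624–416.
Aisha beats Carlos 813–227.
Elena beats Kwame 526–514.
Kwame beats Fatima 549–491.
Aisha beats Priya 970–70.
Fatima beats Elena 935–105.
Every option loses at least one head-to-head, so there is no Condorcet winner.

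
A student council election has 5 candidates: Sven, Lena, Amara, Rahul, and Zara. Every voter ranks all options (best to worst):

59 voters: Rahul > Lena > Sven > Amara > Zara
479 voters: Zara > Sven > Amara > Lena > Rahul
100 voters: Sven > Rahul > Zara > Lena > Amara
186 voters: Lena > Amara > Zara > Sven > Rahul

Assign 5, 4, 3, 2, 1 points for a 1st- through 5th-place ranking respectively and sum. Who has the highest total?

Sven: 59·3 + 479·4 + 100·5 + 186·2 = 2965
Lena: 59·4 + 479·2 + 100·2 + 186·5 = 2324
Amara: 59·2 + 479·3 + 100·1 + 186·4 = 2399
Rahul: 59·5 + 479·1 + 100·4 + 186·1 = 1360
Zara: 59·1 + 479·5 + 100·3 + 186·3 = 3312
Zara has the highest Borda score (3312).

Zara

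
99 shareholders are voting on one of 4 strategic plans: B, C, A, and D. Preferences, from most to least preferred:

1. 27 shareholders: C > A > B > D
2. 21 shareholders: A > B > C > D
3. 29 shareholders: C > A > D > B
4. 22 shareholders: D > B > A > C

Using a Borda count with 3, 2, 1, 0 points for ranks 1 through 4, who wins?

A

B: 27·1 + 21·2 + 29·0 + 22·2 = 113
C: 27·3 + 21·1 + 29·3 + 22·0 = 189
A: 27·2 + 21·3 + 29·2 + 22·1 = 197
D: 27·0 + 21·0 + 29·1 + 22·3 = 95
A has the highest Borda score (197).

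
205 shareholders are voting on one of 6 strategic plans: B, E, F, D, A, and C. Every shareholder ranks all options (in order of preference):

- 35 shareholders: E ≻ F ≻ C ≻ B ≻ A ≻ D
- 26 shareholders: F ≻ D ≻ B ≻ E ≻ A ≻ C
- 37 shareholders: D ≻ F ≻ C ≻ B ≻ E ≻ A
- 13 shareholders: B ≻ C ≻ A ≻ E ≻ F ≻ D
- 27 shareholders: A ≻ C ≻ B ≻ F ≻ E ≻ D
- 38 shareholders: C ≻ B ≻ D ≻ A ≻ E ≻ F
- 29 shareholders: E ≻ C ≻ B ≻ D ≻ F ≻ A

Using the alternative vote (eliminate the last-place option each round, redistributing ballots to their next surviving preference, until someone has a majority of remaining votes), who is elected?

C

Round 1: B 13, E 64, F 26, D 37, A 27, C 38. Eliminate B.
Round 2: E 64, F 26, D 37, A 27, C 51. Eliminate F.
Round 3: E 64, D 63, A 27, C 51. Eliminate A.
Round 4: E 64, D 63, C 78. Eliminate D.
Round 5: E 90, C 115. C has a majority.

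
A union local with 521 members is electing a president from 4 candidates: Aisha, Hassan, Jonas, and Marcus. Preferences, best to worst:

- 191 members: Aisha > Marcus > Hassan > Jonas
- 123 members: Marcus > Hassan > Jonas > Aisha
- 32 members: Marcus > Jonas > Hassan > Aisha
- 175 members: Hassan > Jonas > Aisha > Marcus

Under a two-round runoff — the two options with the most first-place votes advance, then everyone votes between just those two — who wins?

Round 1 first-place votes: Aisha 191, Hassan 175, Jonas 0, Marcus 155.
Aisha and Hassan advance.
Runoff: Aisha is preferred to Hassan by 191 voters; Hassan by 330.
Hassan wins the runoff.

Hassan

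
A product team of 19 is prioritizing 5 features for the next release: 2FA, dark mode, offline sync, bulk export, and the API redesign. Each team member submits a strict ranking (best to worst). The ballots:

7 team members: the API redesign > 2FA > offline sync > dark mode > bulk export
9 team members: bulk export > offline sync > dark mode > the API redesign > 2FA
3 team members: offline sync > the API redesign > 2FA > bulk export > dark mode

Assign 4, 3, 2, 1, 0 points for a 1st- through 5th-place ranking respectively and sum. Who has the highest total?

offline sync

2FA: 7·3 + 9·0 + 3·2 = 27
dark mode: 7·1 + 9·2 + 3·0 = 25
offline sync: 7·2 + 9·3 + 3·4 = 53
bulk export: 7·0 + 9·4 + 3·1 = 39
the API redesign: 7·4 + 9·1 + 3·3 = 46
offline sync has the highest Borda score (53).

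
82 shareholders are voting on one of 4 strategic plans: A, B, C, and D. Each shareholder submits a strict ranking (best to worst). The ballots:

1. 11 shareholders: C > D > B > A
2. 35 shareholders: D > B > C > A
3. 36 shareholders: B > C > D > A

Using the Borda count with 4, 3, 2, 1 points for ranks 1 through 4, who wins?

B

A: 11·1 + 35·1 + 36·1 = 82
B: 11·2 + 35·3 + 36·4 = 271
C: 11·4 + 35·2 + 36·3 = 222
D: 11·3 + 35·4 + 36·2 = 245
B has the highest Borda score (271).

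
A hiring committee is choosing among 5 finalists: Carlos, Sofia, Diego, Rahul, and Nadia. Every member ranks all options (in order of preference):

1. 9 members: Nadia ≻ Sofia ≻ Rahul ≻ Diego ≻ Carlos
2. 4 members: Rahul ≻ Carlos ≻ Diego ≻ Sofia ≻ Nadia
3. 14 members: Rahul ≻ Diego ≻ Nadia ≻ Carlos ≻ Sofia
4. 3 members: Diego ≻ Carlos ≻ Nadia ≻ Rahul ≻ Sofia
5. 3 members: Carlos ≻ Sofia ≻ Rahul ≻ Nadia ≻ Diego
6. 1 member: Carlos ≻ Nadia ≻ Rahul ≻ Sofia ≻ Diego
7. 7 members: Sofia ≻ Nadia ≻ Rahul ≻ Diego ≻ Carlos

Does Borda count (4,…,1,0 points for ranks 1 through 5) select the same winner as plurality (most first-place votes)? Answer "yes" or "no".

Borda — scores: Carlos 51, Sofia 69, Diego 78, Rahul 115, Nadia 97. Winner: Rahul.
Plurality — first-place votes: Carlos 4, Sofia 7, Diego 3, Rahul 18, Nadia 9. Winner: Rahul.
The two methods agree.

yes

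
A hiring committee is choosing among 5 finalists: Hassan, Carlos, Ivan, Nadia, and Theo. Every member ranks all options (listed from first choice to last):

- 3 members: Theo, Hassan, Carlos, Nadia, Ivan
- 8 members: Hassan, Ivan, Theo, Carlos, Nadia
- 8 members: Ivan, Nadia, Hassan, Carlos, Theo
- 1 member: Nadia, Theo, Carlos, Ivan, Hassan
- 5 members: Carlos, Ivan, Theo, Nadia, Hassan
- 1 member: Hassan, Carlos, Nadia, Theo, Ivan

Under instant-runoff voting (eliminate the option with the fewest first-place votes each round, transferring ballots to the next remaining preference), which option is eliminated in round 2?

Round 1: Hassan 9, Carlos 5, Ivan 8, Nadia 1, Theo 3. Eliminate Nadia.
Round 2: Hassan 9, Carlos 5, Ivan 8, Theo 4. Eliminate Theo.

Theo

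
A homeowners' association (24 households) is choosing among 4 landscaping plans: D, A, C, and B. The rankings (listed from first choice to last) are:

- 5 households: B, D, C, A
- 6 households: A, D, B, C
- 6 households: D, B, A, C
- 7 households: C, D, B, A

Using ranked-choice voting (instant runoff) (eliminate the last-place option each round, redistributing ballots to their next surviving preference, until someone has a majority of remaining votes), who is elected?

Round 1: D 6, A 6, C 7, B 5. Eliminate B.
Round 2: D 11, A 6, C 7. Eliminate A.
Round 3: D 17, C 7. D has a majority.

D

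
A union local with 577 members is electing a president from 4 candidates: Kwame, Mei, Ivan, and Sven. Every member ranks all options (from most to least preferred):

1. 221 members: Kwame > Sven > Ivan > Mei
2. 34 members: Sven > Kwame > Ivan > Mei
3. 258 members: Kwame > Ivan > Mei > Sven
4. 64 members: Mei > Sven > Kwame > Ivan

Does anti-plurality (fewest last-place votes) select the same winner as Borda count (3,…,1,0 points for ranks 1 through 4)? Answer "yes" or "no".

yes

Anti-plurality — last-place votes: Kwame 0, Mei 255, Ivan 64, Sven 258. Winner: Kwame.
Borda — scores: Kwame 1569, Mei 450, Ivan 771, Sven 672. Winner: Kwame.
The two methods agree.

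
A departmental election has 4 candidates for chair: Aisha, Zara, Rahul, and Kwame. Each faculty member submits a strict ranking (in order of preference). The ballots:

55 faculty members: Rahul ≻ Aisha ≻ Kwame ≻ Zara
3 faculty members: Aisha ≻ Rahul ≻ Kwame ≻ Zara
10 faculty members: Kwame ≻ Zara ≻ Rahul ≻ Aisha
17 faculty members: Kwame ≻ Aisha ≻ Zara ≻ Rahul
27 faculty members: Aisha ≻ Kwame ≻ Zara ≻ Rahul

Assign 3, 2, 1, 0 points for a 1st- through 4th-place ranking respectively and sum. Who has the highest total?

Aisha

Aisha: 55·2 + 3·3 + 10·0 + 17·2 + 27·3 = 234
Zara: 55·0 + 3·0 + 10·2 + 17·1 + 27·1 = 64
Rahul: 55·3 + 3·2 + 10·1 + 17·0 + 27·0 = 181
Kwame: 55·1 + 3·1 + 10·3 + 17·3 + 27·2 = 193
Aisha has the highest Borda score (234).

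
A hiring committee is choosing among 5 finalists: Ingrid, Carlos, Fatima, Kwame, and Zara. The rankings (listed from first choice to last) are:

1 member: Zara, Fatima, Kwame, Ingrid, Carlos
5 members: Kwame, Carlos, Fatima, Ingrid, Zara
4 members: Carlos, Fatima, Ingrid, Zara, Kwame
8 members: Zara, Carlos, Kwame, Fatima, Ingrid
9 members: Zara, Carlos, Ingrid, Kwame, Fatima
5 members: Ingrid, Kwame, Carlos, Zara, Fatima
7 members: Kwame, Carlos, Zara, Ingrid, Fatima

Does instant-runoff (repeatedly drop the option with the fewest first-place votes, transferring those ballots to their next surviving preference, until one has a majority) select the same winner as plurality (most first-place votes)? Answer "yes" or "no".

yes

Instant-runoff — R1 Ingrid 5, Carlos 4, Fatima 0, Kwame 12, Zara 18 (Fatima out); R2 Ingrid 5, Carlos 4, Kwame 12, Zara 18 (Carlos out); R3 Ingrid 9, Kwame 12, Zara 18 (Ingrid out); R4 Kwame 17, Zara 22 (Zara winner). Winner: Zara.
Plurality — first-place votes: Ingrid 5, Carlos 4, Fatima 0, Kwame 12, Zara 18. Winner: Zara.
The two methods agree.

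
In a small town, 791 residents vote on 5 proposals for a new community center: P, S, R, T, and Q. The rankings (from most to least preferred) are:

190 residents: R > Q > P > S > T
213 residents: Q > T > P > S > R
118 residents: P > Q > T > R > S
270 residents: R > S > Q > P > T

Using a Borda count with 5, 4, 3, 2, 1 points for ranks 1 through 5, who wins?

P: 190·3 + 213·3 + 118·5 + 270·2 = 2339
S: 190·2 + 213·2 + 118·1 + 270·4 = 2004
R: 190·5 + 213·1 + 118·2 + 270·5 = 2749
T: 190·1 + 213·4 + 118·3 + 270·1 = 1666
Q: 190·4 + 213·5 + 118·4 + 270·3 = 3107
Q has the highest Borda score (3107).

Q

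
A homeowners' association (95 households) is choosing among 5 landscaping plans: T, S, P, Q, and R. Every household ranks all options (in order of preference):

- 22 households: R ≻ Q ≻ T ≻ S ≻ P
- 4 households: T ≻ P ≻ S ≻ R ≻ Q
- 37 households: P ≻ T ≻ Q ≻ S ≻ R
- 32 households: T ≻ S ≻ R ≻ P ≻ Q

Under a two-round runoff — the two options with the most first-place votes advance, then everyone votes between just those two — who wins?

T

Round 1 first-place votes: T 36, S 0, P 37, Q 0, R 22.
P and T advance.
Runoff: P is preferred to T by 37 voters; T by 58.
T wins the runoff.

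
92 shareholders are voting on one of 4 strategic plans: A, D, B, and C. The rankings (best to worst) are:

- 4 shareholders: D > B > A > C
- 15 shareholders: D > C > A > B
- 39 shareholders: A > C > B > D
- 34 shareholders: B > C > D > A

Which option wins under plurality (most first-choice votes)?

First-place votes: A 39, D 19, B 34, C 0.
A has the most first-place votes.

A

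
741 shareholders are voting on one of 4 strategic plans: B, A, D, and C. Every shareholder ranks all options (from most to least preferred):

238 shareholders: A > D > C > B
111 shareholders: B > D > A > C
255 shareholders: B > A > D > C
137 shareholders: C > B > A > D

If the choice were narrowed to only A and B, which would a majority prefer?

B

Voters preferring A to B: 238; preferring B to A: 503.
B wins the head-to-head.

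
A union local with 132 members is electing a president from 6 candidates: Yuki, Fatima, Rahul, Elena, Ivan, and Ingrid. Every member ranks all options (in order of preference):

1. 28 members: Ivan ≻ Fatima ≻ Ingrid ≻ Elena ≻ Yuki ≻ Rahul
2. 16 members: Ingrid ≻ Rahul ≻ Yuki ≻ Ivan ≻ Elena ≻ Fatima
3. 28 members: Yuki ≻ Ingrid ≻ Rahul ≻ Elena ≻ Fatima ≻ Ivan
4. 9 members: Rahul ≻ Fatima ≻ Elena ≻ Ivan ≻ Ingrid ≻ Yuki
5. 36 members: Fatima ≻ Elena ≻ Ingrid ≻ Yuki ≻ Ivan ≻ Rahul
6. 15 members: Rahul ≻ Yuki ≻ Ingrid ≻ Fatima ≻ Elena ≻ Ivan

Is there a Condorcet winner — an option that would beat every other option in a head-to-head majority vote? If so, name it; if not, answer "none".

none

Checking pairwise contests:
Fatima beats Yuki 73–59.
Rahul beats Fatima 68–64.
Yuki beats Rahul 92–40.
Fatima beats Elena 88–44.
Yuki beats Ivan 95–37.
Fatima beats Ingrid 73–59.
Every option loses at least one head-to-head, so there is no Condorcet winner.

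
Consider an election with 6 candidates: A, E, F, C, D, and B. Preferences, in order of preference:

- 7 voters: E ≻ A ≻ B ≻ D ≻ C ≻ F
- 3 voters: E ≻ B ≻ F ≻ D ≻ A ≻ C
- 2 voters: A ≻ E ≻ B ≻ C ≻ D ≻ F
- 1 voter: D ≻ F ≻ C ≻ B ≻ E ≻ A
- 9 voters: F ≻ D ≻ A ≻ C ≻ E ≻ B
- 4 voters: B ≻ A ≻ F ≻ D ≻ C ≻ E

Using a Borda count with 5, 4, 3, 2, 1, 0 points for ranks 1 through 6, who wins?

A

A: 7·4 + 3·1 + 2·5 + 1·0 + 9·3 + 4·4 = 84
E: 7·5 + 3·5 + 2·4 + 1·1 + 9·1 + 4·0 = 68
F: 7·0 + 3·3 + 2·0 + 1·4 + 9·5 + 4·3 = 70
C: 7·1 + 3·0 + 2·2 + 1·3 + 9·2 + 4·1 = 36
D: 7·2 + 3·2 + 2·1 + 1·5 + 9·4 + 4·2 = 71
B: 7·3 + 3·4 + 2·3 + 1·2 + 9·0 + 4·5 = 61
A has the highest Borda score (84).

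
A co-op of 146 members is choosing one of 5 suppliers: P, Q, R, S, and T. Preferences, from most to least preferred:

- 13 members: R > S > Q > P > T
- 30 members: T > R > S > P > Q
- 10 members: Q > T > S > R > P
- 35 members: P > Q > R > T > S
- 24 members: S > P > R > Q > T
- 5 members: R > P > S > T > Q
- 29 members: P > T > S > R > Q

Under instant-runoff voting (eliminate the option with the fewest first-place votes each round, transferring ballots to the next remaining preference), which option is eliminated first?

Q

Round 1: P 64, Q 10, R 18, S 24, T 30. Eliminate Q.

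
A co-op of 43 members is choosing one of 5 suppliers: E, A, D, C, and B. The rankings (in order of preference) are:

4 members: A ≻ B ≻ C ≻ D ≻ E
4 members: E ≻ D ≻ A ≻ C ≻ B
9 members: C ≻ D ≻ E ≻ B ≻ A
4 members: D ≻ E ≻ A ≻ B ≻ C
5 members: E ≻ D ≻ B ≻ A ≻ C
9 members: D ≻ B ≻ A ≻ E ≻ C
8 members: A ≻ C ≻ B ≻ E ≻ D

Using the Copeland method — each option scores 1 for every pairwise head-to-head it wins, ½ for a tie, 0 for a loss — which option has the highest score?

E: beats A, C, and B; loses to D → score 3.
A: beats C; loses to E, D, and B → score 1.
D: beats E, A, C, and B → score 4.
C: loses to E, A, D, and B → score 0.
B: beats A and C; loses to E and D → score 2.
D has the best pairwise record.

D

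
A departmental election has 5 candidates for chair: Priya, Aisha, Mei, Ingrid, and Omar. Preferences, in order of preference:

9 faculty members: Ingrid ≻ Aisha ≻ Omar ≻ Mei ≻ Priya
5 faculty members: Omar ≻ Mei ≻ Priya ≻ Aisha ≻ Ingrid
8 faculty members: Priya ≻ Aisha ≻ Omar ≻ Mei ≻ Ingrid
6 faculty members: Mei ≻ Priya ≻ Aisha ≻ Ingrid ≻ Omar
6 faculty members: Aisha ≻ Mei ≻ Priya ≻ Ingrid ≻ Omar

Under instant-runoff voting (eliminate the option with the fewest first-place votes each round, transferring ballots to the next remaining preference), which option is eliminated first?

Round 1: Priya 8, Aisha 6, Mei 6, Ingrid 9, Omar 5. Eliminate Omar.

Omar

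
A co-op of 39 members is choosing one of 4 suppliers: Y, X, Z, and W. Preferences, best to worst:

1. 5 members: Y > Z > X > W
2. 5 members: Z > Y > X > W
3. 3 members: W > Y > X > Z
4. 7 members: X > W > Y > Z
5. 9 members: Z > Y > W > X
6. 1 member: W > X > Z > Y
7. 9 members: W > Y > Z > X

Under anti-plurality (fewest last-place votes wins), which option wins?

Last-place votes: Y 1, X 18, Z 10, W 10.
Y is ranked last by the fewest voters, so Y wins.

Y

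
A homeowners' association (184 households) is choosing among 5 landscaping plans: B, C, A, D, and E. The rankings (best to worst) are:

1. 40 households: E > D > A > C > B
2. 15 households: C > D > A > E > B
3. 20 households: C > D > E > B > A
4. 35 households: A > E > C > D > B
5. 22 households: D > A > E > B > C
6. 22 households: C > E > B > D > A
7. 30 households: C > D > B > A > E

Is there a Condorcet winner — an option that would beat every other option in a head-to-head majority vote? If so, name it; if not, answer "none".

none

Checking pairwise contests:
C beats B 162–22.
A beats C 97–87.
D beats A 149–35.
C beats D 122–62.
A beats E 102–82.
Every option loses at least one head-to-head, so there is no Condorcet winner.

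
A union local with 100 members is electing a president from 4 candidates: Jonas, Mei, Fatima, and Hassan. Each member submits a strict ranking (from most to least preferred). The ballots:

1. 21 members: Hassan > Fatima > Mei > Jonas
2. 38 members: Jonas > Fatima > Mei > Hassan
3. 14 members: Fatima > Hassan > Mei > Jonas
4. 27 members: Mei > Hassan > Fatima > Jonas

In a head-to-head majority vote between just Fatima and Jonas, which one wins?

Voters preferring Fatima to Jonas: 62; preferring Jonas to Fatima: 38.
Fatima wins the head-to-head.

Fatima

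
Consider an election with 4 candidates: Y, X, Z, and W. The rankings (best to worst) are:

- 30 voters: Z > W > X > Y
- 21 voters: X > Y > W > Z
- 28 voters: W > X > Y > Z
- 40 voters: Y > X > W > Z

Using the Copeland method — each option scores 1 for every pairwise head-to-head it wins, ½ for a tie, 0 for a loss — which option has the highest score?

X

Y: beats Z and W; loses to X → score 2.
X: beats Y, Z, and W → score 3.
Z: loses to Y, X, and W → score 0.
W: beats Z; loses to Y and X → score 1.
X has the best pairwise record.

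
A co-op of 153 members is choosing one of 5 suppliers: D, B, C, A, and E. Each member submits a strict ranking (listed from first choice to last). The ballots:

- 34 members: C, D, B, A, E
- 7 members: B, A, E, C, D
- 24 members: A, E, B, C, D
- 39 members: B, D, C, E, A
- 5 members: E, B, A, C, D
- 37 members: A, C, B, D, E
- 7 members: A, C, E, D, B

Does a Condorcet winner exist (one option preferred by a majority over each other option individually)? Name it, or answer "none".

Checking pairwise contests:
B beats D 112–41.
C beats B 78–75.
A beats C 80–73.
B beats A 85–68.
D beats E 110–43.
Every option loses at least one head-to-head, so there is no Condorcet winner.

none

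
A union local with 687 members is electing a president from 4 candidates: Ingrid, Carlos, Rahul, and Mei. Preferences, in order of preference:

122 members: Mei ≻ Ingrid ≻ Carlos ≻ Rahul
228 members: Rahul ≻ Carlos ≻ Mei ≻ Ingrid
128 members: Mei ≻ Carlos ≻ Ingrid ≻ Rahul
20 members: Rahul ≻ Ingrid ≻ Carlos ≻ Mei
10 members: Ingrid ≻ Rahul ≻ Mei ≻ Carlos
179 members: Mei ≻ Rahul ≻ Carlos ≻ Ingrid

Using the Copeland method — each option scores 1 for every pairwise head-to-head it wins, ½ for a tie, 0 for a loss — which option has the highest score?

Mei

Ingrid: loses to Carlos, Rahul, and Mei → score 0.
Carlos: beats Ingrid; loses to Rahul and Mei → score 1.
Rahul: beats Ingrid and Carlos; loses to Mei → score 2.
Mei: beats Ingrid, Carlos, and Rahul → score 3.
Mei has the best pairwise record.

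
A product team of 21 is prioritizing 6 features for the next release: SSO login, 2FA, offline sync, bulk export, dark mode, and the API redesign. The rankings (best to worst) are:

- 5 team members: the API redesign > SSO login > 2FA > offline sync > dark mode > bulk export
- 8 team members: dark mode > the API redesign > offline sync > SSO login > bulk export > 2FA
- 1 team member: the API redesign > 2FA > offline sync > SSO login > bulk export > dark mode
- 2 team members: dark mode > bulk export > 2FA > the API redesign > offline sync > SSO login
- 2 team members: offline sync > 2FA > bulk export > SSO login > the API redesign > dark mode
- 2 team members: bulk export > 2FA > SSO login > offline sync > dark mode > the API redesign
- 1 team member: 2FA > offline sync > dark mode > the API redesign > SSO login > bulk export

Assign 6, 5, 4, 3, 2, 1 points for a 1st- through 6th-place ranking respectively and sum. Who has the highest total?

SSO login: 5·5 + 8·3 + 1·3 + 2·1 + 2·3 + 2·4 + 1·2 = 70
2FA: 5·4 + 8·1 + 1·5 + 2·4 + 2·5 + 2·5 + 1·6 = 67
offline sync: 5·3 + 8·4 + 1·4 + 2·2 + 2·6 + 2·3 + 1·5 = 78
bulk export: 5·1 + 8·2 + 1·2 + 2·5 + 2·4 + 2·6 + 1·1 = 54
dark mode: 5·2 + 8·6 + 1·1 + 2·6 + 2·1 + 2·2 + 1·4 = 81
the API redesign: 5·6 + 8·5 + 1·6 + 2·3 + 2·2 + 2·1 + 1·3 = 91
the API redesign has the highest Borda score (91).

the API redesign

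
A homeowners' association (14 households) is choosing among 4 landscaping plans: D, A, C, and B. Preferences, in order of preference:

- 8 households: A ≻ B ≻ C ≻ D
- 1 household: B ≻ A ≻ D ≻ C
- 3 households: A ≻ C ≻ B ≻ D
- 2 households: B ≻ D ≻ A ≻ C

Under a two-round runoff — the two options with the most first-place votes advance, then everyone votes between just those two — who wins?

A

Round 1 first-place votes: D 0, A 11, C 0, B 3.
A and B advance.
Runoff: A is preferred to B by 11 voters; B by 3.
A wins the runoff.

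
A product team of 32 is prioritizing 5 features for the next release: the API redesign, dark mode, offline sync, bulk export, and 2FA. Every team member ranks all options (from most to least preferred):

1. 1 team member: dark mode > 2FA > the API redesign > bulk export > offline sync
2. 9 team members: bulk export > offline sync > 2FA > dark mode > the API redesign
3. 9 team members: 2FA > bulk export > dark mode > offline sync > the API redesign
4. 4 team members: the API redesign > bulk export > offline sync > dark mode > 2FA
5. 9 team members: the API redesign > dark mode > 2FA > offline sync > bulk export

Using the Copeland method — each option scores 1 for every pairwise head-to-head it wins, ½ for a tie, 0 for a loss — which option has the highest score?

2FA

the API redesign: loses to dark mode, offline sync, bulk export, and 2FA → score 0.
dark mode: beats the API redesign and offline sync; loses to bulk export and 2FA → score 2.
offline sync: beats the API redesign; loses to dark mode, bulk export, and 2FA → score 1.
bulk export: beats the API redesign, dark mode, and offline sync; loses to 2FA → score 3.
2FA: beats the API redesign, dark mode, offline sync, and bulk export → score 4.
2FA has the best pairwise record.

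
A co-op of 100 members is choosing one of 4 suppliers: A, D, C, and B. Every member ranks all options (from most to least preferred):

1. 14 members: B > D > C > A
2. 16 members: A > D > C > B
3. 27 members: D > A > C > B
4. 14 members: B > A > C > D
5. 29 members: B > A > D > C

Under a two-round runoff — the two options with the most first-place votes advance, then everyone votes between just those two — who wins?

B

Round 1 first-place votes: A 16, D 27, C 0, B 57.
B and D advance.
Runoff: B is preferred to D by 57 voters; D by 43.
B wins the runoff.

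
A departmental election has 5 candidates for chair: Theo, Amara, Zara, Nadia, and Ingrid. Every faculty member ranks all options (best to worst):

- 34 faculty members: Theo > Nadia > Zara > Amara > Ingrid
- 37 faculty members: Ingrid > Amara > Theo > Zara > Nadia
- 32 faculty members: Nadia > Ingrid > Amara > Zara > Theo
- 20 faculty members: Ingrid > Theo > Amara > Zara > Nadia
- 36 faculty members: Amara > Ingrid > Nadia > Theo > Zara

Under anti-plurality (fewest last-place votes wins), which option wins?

Amara

Last-place votes: Theo 32, Amara 0, Zara 36, Nadia 57, Ingrid 34.
Amara is ranked last by the fewest voters, so Amara wins.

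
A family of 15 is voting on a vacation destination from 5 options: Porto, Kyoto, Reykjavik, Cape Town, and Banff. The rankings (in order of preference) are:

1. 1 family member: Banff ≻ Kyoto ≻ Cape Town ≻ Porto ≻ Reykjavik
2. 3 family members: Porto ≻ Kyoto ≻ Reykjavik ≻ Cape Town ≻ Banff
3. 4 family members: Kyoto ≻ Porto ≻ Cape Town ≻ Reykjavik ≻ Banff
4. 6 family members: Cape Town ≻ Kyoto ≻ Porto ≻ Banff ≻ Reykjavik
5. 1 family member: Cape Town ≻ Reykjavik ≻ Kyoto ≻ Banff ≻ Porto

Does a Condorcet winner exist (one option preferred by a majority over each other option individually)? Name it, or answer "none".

Kyoto vs Porto: 12–3 for Kyoto.
Kyoto vs Reykjavik: 14–1 for Kyoto.
Kyoto vs Cape Town: 8–7 for Kyoto.
Kyoto vs Banff: 14–1 for Kyoto.
Kyoto beats every other option head-to-head.

Kyoto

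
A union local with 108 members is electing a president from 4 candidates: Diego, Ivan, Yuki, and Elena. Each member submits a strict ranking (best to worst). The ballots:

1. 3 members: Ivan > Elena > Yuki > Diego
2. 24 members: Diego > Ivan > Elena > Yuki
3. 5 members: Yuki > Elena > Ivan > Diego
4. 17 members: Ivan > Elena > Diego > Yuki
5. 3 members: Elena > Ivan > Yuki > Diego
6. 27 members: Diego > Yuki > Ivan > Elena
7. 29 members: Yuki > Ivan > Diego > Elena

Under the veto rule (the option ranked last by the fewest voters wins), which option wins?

Last-place votes: Diego 11, Ivan 0, Yuki 41, Elena 56.
Ivan is ranked last by the fewest voters, so Ivan wins.

Ivan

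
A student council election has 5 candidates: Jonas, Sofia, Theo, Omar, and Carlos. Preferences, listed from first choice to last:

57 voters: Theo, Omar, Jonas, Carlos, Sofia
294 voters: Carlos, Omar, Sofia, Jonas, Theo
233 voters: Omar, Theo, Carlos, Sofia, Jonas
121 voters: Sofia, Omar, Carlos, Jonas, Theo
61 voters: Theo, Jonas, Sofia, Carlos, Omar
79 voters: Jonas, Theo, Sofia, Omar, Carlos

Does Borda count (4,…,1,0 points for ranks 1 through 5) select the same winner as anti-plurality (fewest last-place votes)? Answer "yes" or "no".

no

Borda — scores: Jonas 1028, Sofia 1585, Theo 1408, Omar 2427, Carlos 2002. Winner: Omar.
Anti-plurality — last-place votes: Jonas 233, Sofia 57, Theo 415, Omar 61, Carlos 79. Winner: Sofia.
The two methods disagree.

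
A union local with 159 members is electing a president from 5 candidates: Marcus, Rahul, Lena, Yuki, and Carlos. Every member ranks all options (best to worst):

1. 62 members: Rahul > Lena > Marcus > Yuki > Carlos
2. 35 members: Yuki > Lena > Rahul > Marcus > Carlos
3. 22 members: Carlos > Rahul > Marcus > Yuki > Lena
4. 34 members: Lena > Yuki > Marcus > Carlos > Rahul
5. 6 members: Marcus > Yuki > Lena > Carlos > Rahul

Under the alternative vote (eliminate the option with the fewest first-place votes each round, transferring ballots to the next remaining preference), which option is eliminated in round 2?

Round 1: Marcus 6, Rahul 62, Lena 34, Yuki 35, Carlos 22. Eliminate Marcus.
Round 2: Rahul 62, Lena 34, Yuki 41, Carlos 22. Eliminate Carlos.

Carlos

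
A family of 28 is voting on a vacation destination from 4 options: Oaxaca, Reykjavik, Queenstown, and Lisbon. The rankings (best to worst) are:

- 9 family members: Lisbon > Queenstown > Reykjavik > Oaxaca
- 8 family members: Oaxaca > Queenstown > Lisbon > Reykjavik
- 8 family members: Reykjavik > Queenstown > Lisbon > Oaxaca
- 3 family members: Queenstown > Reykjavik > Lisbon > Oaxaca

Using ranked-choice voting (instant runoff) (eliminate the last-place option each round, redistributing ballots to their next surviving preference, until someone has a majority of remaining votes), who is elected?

Lisbon

Round 1: Oaxaca 8, Reykjavik 8, Queenstown 3, Lisbon 9. Eliminate Queenstown.
Round 2: Oaxaca 8, Reykjavik 11, Lisbon 9. Eliminate Oaxaca.
Round 3: Reykjavik 11, Lisbon 17. Lisbon has a majority.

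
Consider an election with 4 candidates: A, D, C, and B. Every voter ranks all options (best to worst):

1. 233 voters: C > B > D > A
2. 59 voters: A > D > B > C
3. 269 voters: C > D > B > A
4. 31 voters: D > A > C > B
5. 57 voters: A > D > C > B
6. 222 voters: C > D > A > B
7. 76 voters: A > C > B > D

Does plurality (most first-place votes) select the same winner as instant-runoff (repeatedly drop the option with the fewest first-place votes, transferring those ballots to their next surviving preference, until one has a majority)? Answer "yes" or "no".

yes

Plurality — first-place votes: A 192, D 31, C 724, B 0. Winner: C.
Instant-runoff — R1 A 192, D 31, C 724, B 0 (C winner). Winner: C.
The two methods agree.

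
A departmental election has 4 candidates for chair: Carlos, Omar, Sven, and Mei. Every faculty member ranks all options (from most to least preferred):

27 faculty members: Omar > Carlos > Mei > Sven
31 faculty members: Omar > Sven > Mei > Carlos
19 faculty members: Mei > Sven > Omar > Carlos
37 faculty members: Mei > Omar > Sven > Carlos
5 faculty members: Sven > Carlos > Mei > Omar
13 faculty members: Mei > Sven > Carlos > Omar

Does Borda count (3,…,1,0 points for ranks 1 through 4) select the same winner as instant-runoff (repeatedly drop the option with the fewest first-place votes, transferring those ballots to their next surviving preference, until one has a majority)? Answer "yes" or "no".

yes

Borda — scores: Carlos 77, Omar 267, Sven 178, Mei 270. Winner: Mei.
Instant-runoff — R1 Carlos 0, Omar 58, Sven 5, Mei 69 (Mei winner). Winner: Mei.
The two methods agree.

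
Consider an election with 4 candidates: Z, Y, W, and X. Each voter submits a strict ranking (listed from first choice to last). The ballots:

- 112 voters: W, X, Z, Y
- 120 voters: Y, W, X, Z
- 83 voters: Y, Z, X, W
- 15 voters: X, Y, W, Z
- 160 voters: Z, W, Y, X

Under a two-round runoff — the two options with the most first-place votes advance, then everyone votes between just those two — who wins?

Z

Round 1 first-place votes: Z 160, Y 203, W 112, X 15.
Y and Z advance.
Runoff: Y is preferred to Z by 218 voters; Z by 272.
Z wins the runoff.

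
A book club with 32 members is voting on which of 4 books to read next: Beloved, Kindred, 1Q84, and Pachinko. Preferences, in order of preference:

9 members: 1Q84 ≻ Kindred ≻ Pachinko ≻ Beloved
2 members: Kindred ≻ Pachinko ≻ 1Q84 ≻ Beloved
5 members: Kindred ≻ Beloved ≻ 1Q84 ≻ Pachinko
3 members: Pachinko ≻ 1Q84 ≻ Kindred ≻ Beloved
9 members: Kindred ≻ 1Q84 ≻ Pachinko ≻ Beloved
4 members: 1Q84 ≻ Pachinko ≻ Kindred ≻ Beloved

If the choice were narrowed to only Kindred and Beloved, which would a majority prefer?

Voters preferring Kindred to Beloved: 32; preferring Beloved to Kindred: 0.
Kindred wins the head-to-head.

Kindred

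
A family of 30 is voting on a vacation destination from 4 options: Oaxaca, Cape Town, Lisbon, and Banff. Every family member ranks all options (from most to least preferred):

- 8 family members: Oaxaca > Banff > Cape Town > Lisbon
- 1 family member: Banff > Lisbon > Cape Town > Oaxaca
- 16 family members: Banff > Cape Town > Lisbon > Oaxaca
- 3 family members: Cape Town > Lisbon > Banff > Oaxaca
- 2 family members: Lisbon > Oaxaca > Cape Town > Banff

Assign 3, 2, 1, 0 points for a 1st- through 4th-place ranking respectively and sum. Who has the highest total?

Oaxaca: 8·3 + 1·0 + 16·0 + 3·0 + 2·2 = 28
Cape Town: 8·1 + 1·1 + 16·2 + 3·3 + 2·1 = 52
Lisbon: 8·0 + 1·2 + 16·1 + 3·2 + 2·3 = 30
Banff: 8·2 + 1·3 + 16·3 + 3·1 + 2·0 = 70
Banff has the highest Borda score (70).

Banff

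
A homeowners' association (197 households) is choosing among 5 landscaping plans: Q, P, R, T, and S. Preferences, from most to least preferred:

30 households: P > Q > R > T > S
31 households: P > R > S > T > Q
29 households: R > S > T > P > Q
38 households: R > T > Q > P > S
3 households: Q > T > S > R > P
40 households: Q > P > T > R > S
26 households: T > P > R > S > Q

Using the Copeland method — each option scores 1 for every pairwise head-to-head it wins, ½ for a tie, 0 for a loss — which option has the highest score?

Q: beats S; loses to P, R, and T → score 1.
P: beats Q, R, T, and S → score 4.
R: beats Q, T, and S; loses to P → score 3.
T: beats Q and S; loses to P and R → score 2.
S: loses to Q, P, R, and T → score 0.
P has the best pairwise record.

P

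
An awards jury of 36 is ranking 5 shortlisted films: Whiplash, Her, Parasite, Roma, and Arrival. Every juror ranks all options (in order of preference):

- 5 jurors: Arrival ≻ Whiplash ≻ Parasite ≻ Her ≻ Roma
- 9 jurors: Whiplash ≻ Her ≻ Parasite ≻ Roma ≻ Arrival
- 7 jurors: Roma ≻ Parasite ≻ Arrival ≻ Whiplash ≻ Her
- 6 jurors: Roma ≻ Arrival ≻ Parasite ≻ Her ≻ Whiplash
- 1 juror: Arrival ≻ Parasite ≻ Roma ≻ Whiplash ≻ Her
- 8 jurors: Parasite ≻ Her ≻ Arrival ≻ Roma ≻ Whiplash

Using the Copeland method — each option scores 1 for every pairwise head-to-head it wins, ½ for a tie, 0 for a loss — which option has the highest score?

Whiplash: beats Her; loses to Parasite, Roma, and Arrival → score 1.
Her: beats Roma; loses to Whiplash, Parasite, and Arrival → score 1.
Parasite: beats Whiplash, Her, Roma, and Arrival → score 4.
Roma: beats Whiplash and Arrival; loses to Her and Parasite → score 2.
Arrival: beats Whiplash and Her; loses to Parasite and Roma → score 2.
Parasite has the best pairwise record.

Parasite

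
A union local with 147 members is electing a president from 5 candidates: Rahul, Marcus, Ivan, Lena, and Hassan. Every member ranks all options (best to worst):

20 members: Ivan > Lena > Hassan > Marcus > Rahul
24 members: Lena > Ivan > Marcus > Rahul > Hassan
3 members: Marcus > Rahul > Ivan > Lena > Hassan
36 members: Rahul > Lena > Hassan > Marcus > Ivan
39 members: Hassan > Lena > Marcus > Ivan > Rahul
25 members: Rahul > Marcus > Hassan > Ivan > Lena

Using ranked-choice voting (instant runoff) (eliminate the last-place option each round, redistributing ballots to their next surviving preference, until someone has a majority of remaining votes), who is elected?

Lena

Round 1: Rahul 61, Marcus 3, Ivan 20, Lena 24, Hassan 39. Eliminate Marcus.
Round 2: Rahul 64, Ivan 20, Lena 24, Hassan 39. Eliminate Ivan.
Round 3: Rahul 64, Lena 44, Hassan 39. Eliminate Hassan.
Round 4: Rahul 64, Lena 83. Lena has a majority.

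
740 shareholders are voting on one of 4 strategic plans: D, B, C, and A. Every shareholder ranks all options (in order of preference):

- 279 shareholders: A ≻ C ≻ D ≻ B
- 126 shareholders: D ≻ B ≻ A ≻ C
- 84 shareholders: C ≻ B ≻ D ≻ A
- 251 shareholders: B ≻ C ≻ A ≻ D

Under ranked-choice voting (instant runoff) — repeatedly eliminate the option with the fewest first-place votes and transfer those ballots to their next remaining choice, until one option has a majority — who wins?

B

Round 1: D 126, B 251, C 84, A 279. Eliminate C.
Round 2: D 126, B 335, A 279. Eliminate D.
Round 3: B 461, A 279. B has a majority.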